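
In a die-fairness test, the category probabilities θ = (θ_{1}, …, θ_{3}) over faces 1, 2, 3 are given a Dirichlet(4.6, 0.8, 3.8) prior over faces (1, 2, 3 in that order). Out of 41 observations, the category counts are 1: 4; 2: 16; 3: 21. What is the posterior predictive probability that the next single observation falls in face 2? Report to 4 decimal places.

The Dirichlet prior is conjugate to the Multinomial likelihood: each posterior αⱼ = prior αⱼ + observed count nⱼ.
Posterior concentration: (8.6, 16.8, 24.8), total = 50.2.
P(next = 2 | data) = α_{2}/Σα = 0.3347.

0.3347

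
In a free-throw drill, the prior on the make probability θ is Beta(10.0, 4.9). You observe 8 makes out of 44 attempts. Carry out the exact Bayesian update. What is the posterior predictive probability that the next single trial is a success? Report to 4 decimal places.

The Beta prior is conjugate to a Binomial/Bernoulli likelihood; the update adds successes to α and failures to β.
Posterior: Beta(α+k, β+n−k) = Beta(10.0+8, 4.9+36) = Beta(18.0, 40.9).
For a single future Bernoulli trial, P(success | data) = α/(α+β) = 0.3056.

0.3056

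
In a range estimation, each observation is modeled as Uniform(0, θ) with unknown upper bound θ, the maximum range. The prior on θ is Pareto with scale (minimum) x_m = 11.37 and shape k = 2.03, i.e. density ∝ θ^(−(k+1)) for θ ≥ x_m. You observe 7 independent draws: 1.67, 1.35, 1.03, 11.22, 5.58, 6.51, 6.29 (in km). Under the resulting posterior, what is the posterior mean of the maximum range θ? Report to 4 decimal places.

A Pareto(scale x_m, shape k) prior on the upper bound θ of Uniform(0, θ) is conjugate: posterior is Pareto(max(x_m, max xᵢ), k + n).
Sample maximum = 11.22; prior scale x_m = 11.37 → posterior scale = max = 11.37.
Posterior shape = 2.03 + 7 = 9.03.
E[θ|data] = k·x_m/(k−1) = 9.03·11.37/8.03 = 12.7859.

12.7859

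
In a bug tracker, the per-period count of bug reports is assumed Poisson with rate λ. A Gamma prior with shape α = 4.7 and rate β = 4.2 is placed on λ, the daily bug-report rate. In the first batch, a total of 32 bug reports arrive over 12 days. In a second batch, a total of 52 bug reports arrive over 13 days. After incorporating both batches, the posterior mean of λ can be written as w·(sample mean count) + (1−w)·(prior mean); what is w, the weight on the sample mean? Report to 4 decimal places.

With a Gamma(shape α, rate β) prior, the Poisson likelihood is conjugate: the posterior is Gamma(α + ΣXᵢ, β + n).
Total number of days: n = 12 + 13 = 25.
Posterior mean = (α₀+S)/(β₀+n) = [n/(β₀+n)]·(S/n) + [β₀/(β₀+n)]·(α₀/β₀), so only n and β₀ enter the weight.
Weight on data w = n/(β₀+n) = 25/(4.2+25) = 25/29.2 = 0.8562.

0.8562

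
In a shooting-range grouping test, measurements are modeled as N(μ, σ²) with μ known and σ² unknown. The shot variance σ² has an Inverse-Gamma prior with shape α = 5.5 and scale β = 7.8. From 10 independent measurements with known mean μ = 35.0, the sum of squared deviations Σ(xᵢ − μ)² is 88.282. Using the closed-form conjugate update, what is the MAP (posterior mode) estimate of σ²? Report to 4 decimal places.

4.5166

With known mean μ and an Inverse-Gamma(α, β) prior on σ², the Normal likelihood is conjugate: posterior is Inv-Gamma(α + n/2, β + Σ(xᵢ−μ)²/2).
Posterior: Inv-Gamma(5.5 + 10/2, 7.8 + 88.282/2) = Inv-Gamma(10.50, 51.9410).
Mode = β/(α+1) = 51.9410/11.50 = 4.5166.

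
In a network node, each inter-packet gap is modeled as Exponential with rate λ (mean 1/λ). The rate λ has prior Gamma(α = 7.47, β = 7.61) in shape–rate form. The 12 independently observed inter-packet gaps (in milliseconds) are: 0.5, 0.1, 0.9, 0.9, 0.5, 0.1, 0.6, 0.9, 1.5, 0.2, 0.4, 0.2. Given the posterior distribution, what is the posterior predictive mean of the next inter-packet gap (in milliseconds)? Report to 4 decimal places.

With a Gamma(shape α, rate β) prior on the exponential rate λ, the posterior after n observations with total T = Σxᵢ is Gamma(α+n, β+T).
Sum of observations T = 6.8 milliseconds; n = 12.
Posterior: Gamma(7.47+12, 7.61+6.8) = Gamma(19.47, 14.41).
The predictive distribution for the next observation is Lomax; its mean is β/(α−1) = 14.41/18.47 = 0.7802.

0.7802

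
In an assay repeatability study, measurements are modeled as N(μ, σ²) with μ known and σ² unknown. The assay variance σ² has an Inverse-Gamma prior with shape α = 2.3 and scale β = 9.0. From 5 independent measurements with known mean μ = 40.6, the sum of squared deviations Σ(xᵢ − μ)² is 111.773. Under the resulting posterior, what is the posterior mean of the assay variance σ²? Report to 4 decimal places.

With known mean μ and an Inverse-Gamma(α, β) prior on σ², the Normal likelihood is conjugate: posterior is Inv-Gamma(α + n/2, β + Σ(xᵢ−μ)²/2).
Posterior: Inv-Gamma(2.3 + 5/2, 9.0 + 111.773/2) = Inv-Gamma(4.80, 64.8865).
E[σ²|data] = β/(α−1) = 64.8865/3.80 = 17.0754.

17.0754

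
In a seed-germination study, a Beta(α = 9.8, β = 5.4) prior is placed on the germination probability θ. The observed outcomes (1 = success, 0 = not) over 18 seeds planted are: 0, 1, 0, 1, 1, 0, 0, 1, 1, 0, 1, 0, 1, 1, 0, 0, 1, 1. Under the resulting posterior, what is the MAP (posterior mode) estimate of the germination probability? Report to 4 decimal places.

The Beta prior is conjugate to a Binomial/Bernoulli likelihood; the update adds successes to α and failures to β.
Posterior: Beta(α+k, β+n−k) = Beta(9.8+10, 5.4+8) = Beta(19.8, 13.4).
Mode of Beta(a,b) for a,b>1 is (a−1)/(a+b−2) = 18.8/31.2 = 0.6026.

0.6026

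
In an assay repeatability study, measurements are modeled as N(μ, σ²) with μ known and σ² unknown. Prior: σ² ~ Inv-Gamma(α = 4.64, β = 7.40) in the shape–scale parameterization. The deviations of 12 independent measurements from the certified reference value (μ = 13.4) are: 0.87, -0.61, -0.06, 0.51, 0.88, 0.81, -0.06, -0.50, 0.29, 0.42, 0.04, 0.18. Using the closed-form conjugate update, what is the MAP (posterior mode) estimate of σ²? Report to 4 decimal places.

With known mean μ and an Inverse-Gamma(α, β) prior on σ², the Normal likelihood is conjugate: posterior is Inv-Gamma(α + n/2, β + Σ(xᵢ−μ)²/2).
Σ(xᵢ−μ)² = (0.87)² + (-0.61)² + (-0.06)² + (0.51)² + (0.88)² + (0.81)² + (-0.06)² + (-0.50)² + (0.29)² + (0.42)² + (0.04)² + (0.18)² = 3.3713.
Posterior: Inv-Gamma(4.64 + 12/2, 7.40 + 3.3713/2) = Inv-Gamma(10.64, 9.08565).
Mode = β/(α+1) = 9.08565/11.64 = 0.7806.

0.7806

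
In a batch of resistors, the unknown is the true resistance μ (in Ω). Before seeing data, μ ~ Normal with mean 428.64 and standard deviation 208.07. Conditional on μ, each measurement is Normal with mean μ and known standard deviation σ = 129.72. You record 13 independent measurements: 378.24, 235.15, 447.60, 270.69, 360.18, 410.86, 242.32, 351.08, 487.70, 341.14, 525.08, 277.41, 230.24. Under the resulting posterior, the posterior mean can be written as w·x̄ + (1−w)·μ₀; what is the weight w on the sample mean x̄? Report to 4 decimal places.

For Normal data with known variance σ², a Normal(μ₀, σ₀²) prior on μ is conjugate. Posterior precision = 1/σ₀² + n/σ²; posterior mean is the precision-weighted average of μ₀ and x̄.
σ₀² = 208.07² = 43293.1249, σ² = 129.72² = 16827.2784. Prior precision 1/σ₀² = 1/43293.1249; data precision n/σ² = 13/16827.2784.
w = (n/σ²)/(1/σ₀² + n/σ²) = n·σ₀²/(σ² + n·σ₀²) = 13·43293.1249/(16827.2784 + 13·43293.1249) = 562810.6237/579637.9021 = 0.9710.

0.9710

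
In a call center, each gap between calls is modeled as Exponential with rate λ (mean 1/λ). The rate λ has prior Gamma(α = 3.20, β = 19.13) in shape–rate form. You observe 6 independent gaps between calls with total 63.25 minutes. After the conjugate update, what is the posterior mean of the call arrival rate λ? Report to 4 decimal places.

With a Gamma(shape α, rate β) prior on the exponential rate λ, the posterior after n observations with total T = Σxᵢ is Gamma(α+n, β+T).
Posterior: Gamma(3.20+6, 19.13+63.25) = Gamma(9.20, 82.38).
Posterior mean of λ = α/β = 9.20/82.38 = 0.1117.

0.1117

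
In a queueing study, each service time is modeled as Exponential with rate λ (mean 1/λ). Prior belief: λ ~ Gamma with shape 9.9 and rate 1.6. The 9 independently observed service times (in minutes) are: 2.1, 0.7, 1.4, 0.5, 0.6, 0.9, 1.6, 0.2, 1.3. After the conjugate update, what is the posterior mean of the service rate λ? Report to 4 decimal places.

1.7339

With a Gamma(shape α, rate β) prior on the exponential rate λ, the posterior after n observations with total T = Σxᵢ is Gamma(α+n, β+T).
Sum of observations T = 9.3 minutes; n = 9.
Posterior: Gamma(9.9+9, 1.6+9.3) = Gamma(18.9, 10.9).
Posterior mean of λ = α/β = 18.9/10.9 = 1.7339.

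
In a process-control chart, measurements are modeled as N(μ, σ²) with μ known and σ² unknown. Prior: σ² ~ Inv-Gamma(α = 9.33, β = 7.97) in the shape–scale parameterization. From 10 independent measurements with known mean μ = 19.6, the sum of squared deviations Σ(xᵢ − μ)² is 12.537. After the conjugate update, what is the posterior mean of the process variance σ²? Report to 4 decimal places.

With known mean μ and an Inverse-Gamma(α, β) prior on σ², the Normal likelihood is conjugate: posterior is Inv-Gamma(α + n/2, β + Σ(xᵢ−μ)²/2).
Posterior: Inv-Gamma(9.33 + 10/2, 7.97 + 12.537/2) = Inv-Gamma(14.33, 14.2385).
E[σ²|data] = β/(α−1) = 14.2385/13.33 = 1.0682.

1.0682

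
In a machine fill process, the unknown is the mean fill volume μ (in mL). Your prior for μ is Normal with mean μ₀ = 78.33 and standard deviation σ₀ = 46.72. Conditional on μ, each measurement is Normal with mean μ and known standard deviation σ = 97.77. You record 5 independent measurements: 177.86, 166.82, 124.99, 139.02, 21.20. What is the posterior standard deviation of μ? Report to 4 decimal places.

For Normal data with known variance σ², a Normal(μ₀, σ₀²) prior on μ is conjugate. Posterior precision = 1/σ₀² + n/σ²; posterior mean is the precision-weighted average of μ₀ and x̄.
σ₀² = 46.72² = 2182.7584, σ² = 97.77² = 9558.9729; σ² + n·σ₀² = 9558.9729 + 5·2182.7584 = 20472.7649.
Posterior precision = 1/σ₀² + n/σ² = 1/2182.7584 + 5/9558.9729 = (σ² + n·σ₀²)/(σ₀²σ²) = 20472.7649/(2182.7584·9558.9729); posterior variance σₙ² = σ₀²σ²/(σ² + n·σ₀²) = 2182.7584·9558.9729/20472.7649 = 1019.155375.
Posterior SD = √σₙ² = √(2182.7584·9558.9729/20472.7649) = 31.9242.

31.9242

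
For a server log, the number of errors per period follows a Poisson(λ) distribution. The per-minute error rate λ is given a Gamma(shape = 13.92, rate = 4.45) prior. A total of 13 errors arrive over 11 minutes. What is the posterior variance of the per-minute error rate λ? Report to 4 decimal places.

0.1128

With a Gamma(shape α, rate β) prior, the Poisson likelihood is conjugate: the posterior is Gamma(α + ΣXᵢ, β + n).
Posterior: Gamma(α+S, β+n) = Gamma(13.92+13, 4.45+11) = Gamma(26.92, 15.45).
Var = α/β² = 26.92/15.45² = 0.1128.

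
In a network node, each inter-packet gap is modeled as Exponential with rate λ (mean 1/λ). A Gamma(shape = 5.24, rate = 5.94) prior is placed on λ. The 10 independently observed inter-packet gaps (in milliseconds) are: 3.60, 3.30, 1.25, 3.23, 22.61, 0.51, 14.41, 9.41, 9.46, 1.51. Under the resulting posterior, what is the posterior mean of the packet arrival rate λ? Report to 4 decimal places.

With a Gamma(shape α, rate β) prior on the exponential rate λ, the posterior after n observations with total T = Σxᵢ is Gamma(α+n, β+T).
Sum of observations T = 69.29 milliseconds; n = 10.
Posterior: Gamma(5.24+10, 5.94+69.29) = Gamma(15.24, 75.23).
Posterior mean of λ = α/β = 15.24/75.23 = 0.2026.

0.2026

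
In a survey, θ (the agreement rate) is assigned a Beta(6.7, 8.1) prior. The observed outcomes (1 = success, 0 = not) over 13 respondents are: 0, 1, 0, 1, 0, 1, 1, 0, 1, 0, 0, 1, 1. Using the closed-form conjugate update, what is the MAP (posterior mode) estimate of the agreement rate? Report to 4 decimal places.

0.4922

The Beta prior is conjugate to a Binomial/Bernoulli likelihood; the update adds successes to α and failures to β.
Posterior: Beta(α+k, β+n−k) = Beta(6.7+7, 8.1+6) = Beta(13.7, 14.1).
Mode of Beta(a,b) for a,b>1 is (a−1)/(a+b−2) = 12.7/25.8 = 0.4922.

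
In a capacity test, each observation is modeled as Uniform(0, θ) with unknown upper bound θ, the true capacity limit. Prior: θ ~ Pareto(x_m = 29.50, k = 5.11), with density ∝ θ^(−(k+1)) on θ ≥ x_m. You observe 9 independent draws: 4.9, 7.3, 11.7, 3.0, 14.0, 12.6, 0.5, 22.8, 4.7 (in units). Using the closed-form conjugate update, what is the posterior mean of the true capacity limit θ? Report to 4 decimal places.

31.7502

A Pareto(scale x_m, shape k) prior on the upper bound θ of Uniform(0, θ) is conjugate: posterior is Pareto(max(x_m, max xᵢ), k + n).
Sample maximum = 22.8; prior scale x_m = 29.50 → posterior scale = max = 29.50.
Posterior shape = 5.11 + 9 = 14.11.
E[θ|data] = k·x_m/(k−1) = 14.11·29.50/13.11 = 31.7502.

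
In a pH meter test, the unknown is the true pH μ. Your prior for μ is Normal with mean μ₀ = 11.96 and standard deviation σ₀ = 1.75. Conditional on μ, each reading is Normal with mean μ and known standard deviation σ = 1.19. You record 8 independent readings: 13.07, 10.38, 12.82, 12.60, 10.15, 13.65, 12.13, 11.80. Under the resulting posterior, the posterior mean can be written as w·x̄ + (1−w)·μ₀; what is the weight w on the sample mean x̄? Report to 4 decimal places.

For Normal data with known variance σ², a Normal(μ₀, σ₀²) prior on μ is conjugate. Posterior precision = 1/σ₀² + n/σ²; posterior mean is the precision-weighted average of μ₀ and x̄.
σ₀² = 1.75² = 3.0625, σ² = 1.19² = 1.4161. Prior precision 1/σ₀² = 1/3.0625; data precision n/σ² = 8/1.4161.
w = (n/σ²)/(1/σ₀² + n/σ²) = n·σ₀²/(σ² + n·σ₀²) = 8·3.0625/(1.4161 + 8·3.0625) = 24.5/25.9161 = 0.9454.

0.9454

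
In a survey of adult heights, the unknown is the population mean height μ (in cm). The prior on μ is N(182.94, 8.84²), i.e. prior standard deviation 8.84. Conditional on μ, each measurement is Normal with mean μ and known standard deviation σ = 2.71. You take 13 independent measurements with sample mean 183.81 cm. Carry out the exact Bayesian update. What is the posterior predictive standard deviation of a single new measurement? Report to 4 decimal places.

For Normal data with known variance σ², a Normal(μ₀, σ₀²) prior on μ is conjugate. Posterior precision = 1/σ₀² + n/σ²; posterior mean is the precision-weighted average of μ₀ and x̄.
σ₀² = 8.84² = 78.1456, σ² = 2.71² = 7.3441; σ² + n·σ₀² = 7.3441 + 13·78.1456 = 1023.2369.
Posterior precision = 1/σ₀² + n/σ² = 1/78.1456 + 13/7.3441 = (σ² + n·σ₀²)/(σ₀²σ²) = 1023.2369/(78.1456·7.3441); posterior variance σₙ² = σ₀²σ²/(σ² + n·σ₀²) = 78.1456·7.3441/1023.2369 = 0.560876.
Predictive variance for one new observation = σₙ² + σ² = 78.1456·7.3441/1023.2369 + 7.3441 = σ²·(σ₀² + 1023.2369)/1023.2369 = 7.3441·1101.3825/1023.2369 = 7.904976; SD = √(7.3441·1101.3825/1023.2369) = 2.8116.

2.8116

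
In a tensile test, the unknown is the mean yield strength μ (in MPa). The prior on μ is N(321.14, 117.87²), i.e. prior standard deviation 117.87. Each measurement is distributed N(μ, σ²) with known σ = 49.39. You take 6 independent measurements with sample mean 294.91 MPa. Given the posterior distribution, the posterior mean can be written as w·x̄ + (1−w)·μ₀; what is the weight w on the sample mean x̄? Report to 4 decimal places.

For Normal data with known variance σ², a Normal(μ₀, σ₀²) prior on μ is conjugate. Posterior precision = 1/σ₀² + n/σ²; posterior mean is the precision-weighted average of μ₀ and x̄.
σ₀² = 117.87² = 13893.3369, σ² = 49.39² = 2439.3721. Prior precision 1/σ₀² = 1/13893.3369; data precision n/σ² = 6/2439.3721.
w = (n/σ²)/(1/σ₀² + n/σ²) = n·σ₀²/(σ² + n·σ₀²) = 6·13893.3369/(2439.3721 + 6·13893.3369) = 83360.0214/85799.3935 = 0.9716.

0.9716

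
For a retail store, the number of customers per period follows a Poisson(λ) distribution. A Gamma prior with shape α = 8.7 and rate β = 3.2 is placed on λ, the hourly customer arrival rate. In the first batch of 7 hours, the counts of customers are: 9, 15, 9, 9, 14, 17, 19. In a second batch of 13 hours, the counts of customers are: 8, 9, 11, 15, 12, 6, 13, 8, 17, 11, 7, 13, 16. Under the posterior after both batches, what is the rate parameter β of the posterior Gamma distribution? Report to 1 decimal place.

With a Gamma(shape α, rate β) prior, the Poisson likelihood is conjugate: the posterior is Gamma(α + ΣXᵢ, β + n).
Batch 1: sum of counts S = 92 over n = 7 hours.
After batch 1: Gamma(α+S, β+n) = Gamma(8.7+92, 3.2+7) = Gamma(100.7, 10.2).
Batch 2: sum of counts S = 146 over n = 13 hours.
After batch 2: Gamma(α+S, β+n) = Gamma(100.7+146, 10.2+13) = Gamma(246.7, 23.2).
Posterior β = 23.2.

23.2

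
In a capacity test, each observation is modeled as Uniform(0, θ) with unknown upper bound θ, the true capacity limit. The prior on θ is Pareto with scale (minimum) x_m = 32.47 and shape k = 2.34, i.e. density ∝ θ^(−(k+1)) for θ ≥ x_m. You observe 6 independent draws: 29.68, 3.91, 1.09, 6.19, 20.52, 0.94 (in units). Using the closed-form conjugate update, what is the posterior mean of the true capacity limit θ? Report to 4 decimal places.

36.8937

A Pareto(scale x_m, shape k) prior on the upper bound θ of Uniform(0, θ) is conjugate: posterior is Pareto(max(x_m, max xᵢ), k + n).
Sample maximum = 29.68; prior scale x_m = 32.47 → posterior scale = max = 32.47.
Posterior shape = 2.34 + 6 = 8.34.
E[θ|data] = k·x_m/(k−1) = 8.34·32.47/7.34 = 36.8937.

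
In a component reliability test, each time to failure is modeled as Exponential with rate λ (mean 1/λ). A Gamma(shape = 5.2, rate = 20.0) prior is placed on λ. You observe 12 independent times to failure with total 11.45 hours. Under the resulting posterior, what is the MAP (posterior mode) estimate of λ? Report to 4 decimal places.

With a Gamma(shape α, rate β) prior on the exponential rate λ, the posterior after n observations with total T = Σxᵢ is Gamma(α+n, β+T).
Posterior: Gamma(5.2+12, 20.0+11.45) = Gamma(17.2, 31.45).
Mode = (α−1)/β = 0.5151.

0.5151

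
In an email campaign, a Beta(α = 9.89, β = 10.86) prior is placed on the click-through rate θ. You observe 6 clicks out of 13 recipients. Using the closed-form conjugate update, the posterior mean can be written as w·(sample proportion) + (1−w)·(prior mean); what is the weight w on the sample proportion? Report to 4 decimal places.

0.3852

The Beta prior is conjugate to a Binomial/Bernoulli likelihood; the update adds successes to α and failures to β.
Posterior mean = (α₀+k)/(α₀+β₀+n) = [n/(α₀+β₀+n)]·(k/n) + [(α₀+β₀)/(α₀+β₀+n)]·α₀/(α₀+β₀), so only n and the prior enter the weight.
The weight on the data is w = n/(α₀+β₀+n) = 13/(9.89+10.86+13) = 13/33.75 = 0.3852.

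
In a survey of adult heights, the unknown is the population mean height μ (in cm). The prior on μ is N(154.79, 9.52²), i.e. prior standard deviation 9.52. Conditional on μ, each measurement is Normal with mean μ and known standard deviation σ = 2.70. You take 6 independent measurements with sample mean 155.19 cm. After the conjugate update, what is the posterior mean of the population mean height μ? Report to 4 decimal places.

155.1847

For Normal data with known variance σ², a Normal(μ₀, σ₀²) prior on μ is conjugate. Posterior precision = 1/σ₀² + n/σ²; posterior mean is the precision-weighted average of μ₀ and x̄.
n·x̄ = 6·155.19 = 931.14.
σ₀² = 9.52² = 90.6304, σ² = 2.70² = 7.29; σ² + n·σ₀² = 7.29 + 6·90.6304 = 551.0724.
Posterior mean = (μ₀/σ₀² + n·x̄/σ²)/(1/σ₀² + n/σ²) = (σ²·μ₀ + σ₀²·n·x̄)/(σ² + n·σ₀²) = (7.29·154.79 + 90.6304·931.14)/551.0724 = 85518.009756/551.0724 = 155.1847.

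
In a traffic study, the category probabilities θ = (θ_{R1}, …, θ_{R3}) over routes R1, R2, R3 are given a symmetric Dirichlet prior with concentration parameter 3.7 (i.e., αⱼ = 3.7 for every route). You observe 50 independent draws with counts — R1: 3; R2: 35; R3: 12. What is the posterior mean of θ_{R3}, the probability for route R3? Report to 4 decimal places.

The Dirichlet prior is conjugate to the Multinomial likelihood: each posterior αⱼ = prior αⱼ + observed count nⱼ.
Posterior concentration: (6.7, 38.7, 15.7), total = 61.1.
E[θ_{R3}|data] = α_{R3}/Σα = 15.7/61.1 = 0.2570.

0.2570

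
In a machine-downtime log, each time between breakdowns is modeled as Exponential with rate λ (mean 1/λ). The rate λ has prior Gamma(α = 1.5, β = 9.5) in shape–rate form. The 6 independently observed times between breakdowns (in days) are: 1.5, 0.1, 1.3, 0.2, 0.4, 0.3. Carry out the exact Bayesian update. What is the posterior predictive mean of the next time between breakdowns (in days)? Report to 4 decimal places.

2.0462

With a Gamma(shape α, rate β) prior on the exponential rate λ, the posterior after n observations with total T = Σxᵢ is Gamma(α+n, β+T).
Sum of observations T = 3.8 days; n = 6.
Posterior: Gamma(1.5+6, 9.5+3.8) = Gamma(7.5, 13.3).
The predictive distribution for the next observation is Lomax; its mean is β/(α−1) = 13.3/6.5 = 2.0462.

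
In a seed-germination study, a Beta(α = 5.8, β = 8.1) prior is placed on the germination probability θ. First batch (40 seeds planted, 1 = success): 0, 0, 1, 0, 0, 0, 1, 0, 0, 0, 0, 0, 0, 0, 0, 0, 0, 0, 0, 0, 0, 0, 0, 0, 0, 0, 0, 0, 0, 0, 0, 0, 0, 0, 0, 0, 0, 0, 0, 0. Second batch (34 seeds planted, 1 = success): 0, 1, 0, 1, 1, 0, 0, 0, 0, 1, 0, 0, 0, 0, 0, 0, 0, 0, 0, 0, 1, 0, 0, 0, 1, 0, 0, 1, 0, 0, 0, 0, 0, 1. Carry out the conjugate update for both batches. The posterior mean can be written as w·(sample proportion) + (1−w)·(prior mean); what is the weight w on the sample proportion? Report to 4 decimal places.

The Beta prior is conjugate to a Binomial/Bernoulli likelihood; the update adds successes to α and failures to β.
Total number of seeds planted: n = 40 + 34 = 74.
Posterior mean = (α₀+k)/(α₀+β₀+n) = [n/(α₀+β₀+n)]·(k/n) + [(α₀+β₀)/(α₀+β₀+n)]·α₀/(α₀+β₀), so only n and the prior enter the weight.
The weight on the data is w = n/(α₀+β₀+n) = 74/(5.8+8.1+74) = 74/87.9 = 0.8419.

0.8419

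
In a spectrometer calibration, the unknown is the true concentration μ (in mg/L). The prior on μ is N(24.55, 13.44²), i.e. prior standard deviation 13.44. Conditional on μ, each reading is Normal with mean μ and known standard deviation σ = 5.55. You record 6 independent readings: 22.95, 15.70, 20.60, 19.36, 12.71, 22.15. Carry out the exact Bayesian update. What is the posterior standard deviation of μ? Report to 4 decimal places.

For Normal data with known variance σ², a Normal(μ₀, σ₀²) prior on μ is conjugate. Posterior precision = 1/σ₀² + n/σ²; posterior mean is the precision-weighted average of μ₀ and x̄.
σ₀² = 13.44² = 180.6336, σ² = 5.55² = 30.8025; σ² + n·σ₀² = 30.8025 + 6·180.6336 = 1114.6041.
Posterior precision = 1/σ₀² + n/σ² = 1/180.6336 + 6/30.8025 = (σ² + n·σ₀²)/(σ₀²σ²) = 1114.6041/(180.6336·30.8025); posterior variance σₙ² = σ₀²σ²/(σ² + n·σ₀²) = 180.6336·30.8025/1114.6041 = 4.991877.
Posterior SD = √σₙ² = √(180.6336·30.8025/1114.6041) = 2.2343.

2.2343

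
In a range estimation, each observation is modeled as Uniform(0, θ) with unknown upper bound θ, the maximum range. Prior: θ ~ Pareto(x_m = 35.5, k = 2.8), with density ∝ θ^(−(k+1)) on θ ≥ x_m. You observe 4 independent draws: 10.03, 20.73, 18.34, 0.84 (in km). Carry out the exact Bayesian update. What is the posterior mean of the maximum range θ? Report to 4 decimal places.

A Pareto(scale x_m, shape k) prior on the upper bound θ of Uniform(0, θ) is conjugate: posterior is Pareto(max(x_m, max xᵢ), k + n).
Sample maximum = 20.73; prior scale x_m = 35.5 → posterior scale = max = 35.50.
Posterior shape = 2.8 + 4 = 6.8.
E[θ|data] = k·x_m/(k−1) = 6.8·35.50/5.8 = 41.6207.

41.6207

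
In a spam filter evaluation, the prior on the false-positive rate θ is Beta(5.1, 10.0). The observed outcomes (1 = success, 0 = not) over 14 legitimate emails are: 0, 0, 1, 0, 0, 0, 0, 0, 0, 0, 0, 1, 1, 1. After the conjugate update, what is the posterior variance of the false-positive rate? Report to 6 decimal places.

0.007140

The Beta prior is conjugate to a Binomial/Bernoulli likelihood; the update adds successes to α and failures to β.
Posterior: Beta(α+k, β+n−k) = Beta(5.1+4, 10.0+10) = Beta(9.1, 20.0).
Var = αβ/((α+β)²(α+β+1)) = 9.1·20.0/(29.1²·30.1) = 0.007140.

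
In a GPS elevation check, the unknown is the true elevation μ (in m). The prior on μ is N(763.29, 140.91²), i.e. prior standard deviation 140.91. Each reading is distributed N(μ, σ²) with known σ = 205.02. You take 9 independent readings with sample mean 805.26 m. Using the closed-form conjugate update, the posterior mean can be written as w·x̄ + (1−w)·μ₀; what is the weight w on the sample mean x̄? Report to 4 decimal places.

For Normal data with known variance σ², a Normal(μ₀, σ₀²) prior on μ is conjugate. Posterior precision = 1/σ₀² + n/σ²; posterior mean is the precision-weighted average of μ₀ and x̄.
σ₀² = 140.91² = 19855.6281, σ² = 205.02² = 42033.2004. Prior precision 1/σ₀² = 1/19855.6281; data precision n/σ² = 9/42033.2004.
w = (n/σ²)/(1/σ₀² + n/σ²) = n·σ₀²/(σ² + n·σ₀²) = 9·19855.6281/(42033.2004 + 9·19855.6281) = 178700.6529/220733.8533 = 0.8096.

0.8096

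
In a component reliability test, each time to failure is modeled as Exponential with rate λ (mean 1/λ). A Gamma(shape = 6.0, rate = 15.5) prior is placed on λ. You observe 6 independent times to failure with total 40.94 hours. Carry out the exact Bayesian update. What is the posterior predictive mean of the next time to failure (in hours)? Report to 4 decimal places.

5.1309

With a Gamma(shape α, rate β) prior on the exponential rate λ, the posterior after n observations with total T = Σxᵢ is Gamma(α+n, β+T).
Posterior: Gamma(6.0+6, 15.5+40.94) = Gamma(12.0, 56.44).
The predictive distribution for the next observation is Lomax; its mean is β/(α−1) = 56.44/11.0 = 5.1309.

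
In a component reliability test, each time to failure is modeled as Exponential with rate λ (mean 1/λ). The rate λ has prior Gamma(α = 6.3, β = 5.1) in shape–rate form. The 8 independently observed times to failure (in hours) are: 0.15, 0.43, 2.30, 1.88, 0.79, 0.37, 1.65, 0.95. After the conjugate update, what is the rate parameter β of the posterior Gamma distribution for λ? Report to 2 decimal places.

With a Gamma(shape α, rate β) prior on the exponential rate λ, the posterior after n observations with total T = Σxᵢ is Gamma(α+n, β+T).
Sum of observations T = 8.52 hours; n = 8.
Posterior: Gamma(6.3+8, 5.1+8.52) = Gamma(14.3, 13.62).
Posterior β = 13.62.

13.62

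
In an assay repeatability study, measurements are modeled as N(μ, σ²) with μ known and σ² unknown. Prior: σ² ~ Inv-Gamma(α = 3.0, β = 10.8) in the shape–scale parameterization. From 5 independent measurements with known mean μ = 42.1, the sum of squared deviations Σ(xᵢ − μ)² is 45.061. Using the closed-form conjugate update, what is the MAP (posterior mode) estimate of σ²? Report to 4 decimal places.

With known mean μ and an Inverse-Gamma(α, β) prior on σ², the Normal likelihood is conjugate: posterior is Inv-Gamma(α + n/2, β + Σ(xᵢ−μ)²/2).
Posterior: Inv-Gamma(3.0 + 5/2, 10.8 + 45.061/2) = Inv-Gamma(5.50, 33.3305).
Mode = β/(α+1) = 33.3305/6.50 = 5.1278.

5.1278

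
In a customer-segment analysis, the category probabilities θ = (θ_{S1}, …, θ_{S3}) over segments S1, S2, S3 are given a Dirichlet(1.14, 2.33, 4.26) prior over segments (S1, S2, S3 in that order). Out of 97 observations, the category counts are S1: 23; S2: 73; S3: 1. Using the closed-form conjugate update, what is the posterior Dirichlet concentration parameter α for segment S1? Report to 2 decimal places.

The Dirichlet prior is conjugate to the Multinomial likelihood: each posterior αⱼ = prior αⱼ + observed count nⱼ.
Posterior concentration: (24.14, 75.33, 5.26), total = 104.73.
α_{S1} = 1.14 + 23 = 24.14.

24.14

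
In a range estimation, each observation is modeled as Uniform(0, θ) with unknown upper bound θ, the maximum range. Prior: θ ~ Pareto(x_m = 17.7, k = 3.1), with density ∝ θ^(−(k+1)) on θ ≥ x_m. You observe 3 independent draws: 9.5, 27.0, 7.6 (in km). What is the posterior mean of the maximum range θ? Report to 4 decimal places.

32.2941

A Pareto(scale x_m, shape k) prior on the upper bound θ of Uniform(0, θ) is conjugate: posterior is Pareto(max(x_m, max xᵢ), k + n).
Sample maximum = 27.0; prior scale x_m = 17.7 → posterior scale = max = 27.0.
Posterior shape = 3.1 + 3 = 6.1.
E[θ|data] = k·x_m/(k−1) = 6.1·27.0/5.1 = 32.2941.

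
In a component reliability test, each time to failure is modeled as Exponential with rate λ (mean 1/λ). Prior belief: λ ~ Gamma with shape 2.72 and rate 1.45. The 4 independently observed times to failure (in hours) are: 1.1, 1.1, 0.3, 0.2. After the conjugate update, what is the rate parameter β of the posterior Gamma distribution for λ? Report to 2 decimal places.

4.15

With a Gamma(shape α, rate β) prior on the exponential rate λ, the posterior after n observations with total T = Σxᵢ is Gamma(α+n, β+T).
Sum of observations T = 2.7 hours; n = 4.
Posterior: Gamma(2.72+4, 1.45+2.7) = Gamma(6.72, 4.15).
Posterior β = 4.15.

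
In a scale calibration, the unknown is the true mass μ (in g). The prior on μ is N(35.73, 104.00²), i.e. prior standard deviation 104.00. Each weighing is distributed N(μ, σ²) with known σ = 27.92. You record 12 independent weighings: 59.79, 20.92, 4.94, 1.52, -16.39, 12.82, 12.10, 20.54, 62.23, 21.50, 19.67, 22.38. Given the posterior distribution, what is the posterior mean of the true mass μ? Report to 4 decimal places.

20.2612

For Normal data with known variance σ², a Normal(μ₀, σ₀²) prior on μ is conjugate. Posterior precision = 1/σ₀² + n/σ²; posterior mean is the precision-weighted average of μ₀ and x̄.
Σxᵢ = 59.79 + 20.92 + 4.94 + 1.52 + (-16.39) + 12.82 + 12.10 + 20.54 + 62.23 + 21.50 + 19.67 + 22.38 = 242.02, so n·x̄ = 242.02.
σ₀² = 104.00² = 10816, σ² = 27.92² = 779.5264; σ² + n·σ₀² = 779.5264 + 12·10816 = 130571.5264.
Posterior mean = (μ₀/σ₀² + n·x̄/σ²)/(1/σ₀² + n/σ²) = (σ²·μ₀ + σ₀²·n·x̄)/(σ² + n·σ₀²) = (779.5264·35.73 + 10816·242.02)/130571.5264 = 2645540.798272/130571.5264 = 20.2612.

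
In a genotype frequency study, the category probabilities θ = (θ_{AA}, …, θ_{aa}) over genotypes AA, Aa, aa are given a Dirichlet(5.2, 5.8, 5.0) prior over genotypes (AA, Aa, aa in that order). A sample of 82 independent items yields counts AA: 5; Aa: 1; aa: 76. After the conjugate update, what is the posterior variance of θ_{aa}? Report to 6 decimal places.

0.001448

The Dirichlet prior is conjugate to the Multinomial likelihood: each posterior αⱼ = prior αⱼ + observed count nⱼ.
Posterior concentration: (10.2, 6.8, 81.0), total = 98.0.
Var[θ_j] = α_j(Σα−α_j)/((Σα)²(Σα+1)) = 81.0·17.0/(98.0²·99.0) = 0.001448.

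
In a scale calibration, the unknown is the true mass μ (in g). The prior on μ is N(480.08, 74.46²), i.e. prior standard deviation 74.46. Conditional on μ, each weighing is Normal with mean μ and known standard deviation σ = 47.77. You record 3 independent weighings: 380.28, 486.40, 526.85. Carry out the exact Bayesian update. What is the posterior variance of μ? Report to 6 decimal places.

668.888451

For Normal data with known variance σ², a Normal(μ₀, σ₀²) prior on μ is conjugate. Posterior precision = 1/σ₀² + n/σ²; posterior mean is the precision-weighted average of μ₀ and x̄.
σ₀² = 74.46² = 5544.2916, σ² = 47.77² = 2281.9729; σ² + n·σ₀² = 2281.9729 + 3·5544.2916 = 18914.8477.
Posterior precision = 1/σ₀² + n/σ² = 1/5544.2916 + 3/2281.9729 = (σ² + n·σ₀²)/(σ₀²σ²) = 18914.8477/(5544.2916·2281.9729); posterior variance σₙ² = σ₀²σ²/(σ² + n·σ₀²) = 5544.2916·2281.9729/18914.8477 = 668.888451.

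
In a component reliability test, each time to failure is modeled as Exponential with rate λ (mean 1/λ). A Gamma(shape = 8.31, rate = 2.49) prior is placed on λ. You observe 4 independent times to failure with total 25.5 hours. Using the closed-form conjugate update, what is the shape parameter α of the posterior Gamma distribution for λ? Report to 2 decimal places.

12.31

With a Gamma(shape α, rate β) prior on the exponential rate λ, the posterior after n observations with total T = Σxᵢ is Gamma(α+n, β+T).
Posterior: Gamma(8.31+4, 2.49+25.5) = Gamma(12.31, 27.99).
Posterior α = 12.31.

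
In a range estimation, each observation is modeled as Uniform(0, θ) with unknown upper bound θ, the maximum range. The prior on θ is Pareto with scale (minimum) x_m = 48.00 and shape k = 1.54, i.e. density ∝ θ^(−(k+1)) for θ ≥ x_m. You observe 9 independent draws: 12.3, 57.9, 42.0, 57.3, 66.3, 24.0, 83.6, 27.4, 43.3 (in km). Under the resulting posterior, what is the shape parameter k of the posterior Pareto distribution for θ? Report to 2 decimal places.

A Pareto(scale x_m, shape k) prior on the upper bound θ of Uniform(0, θ) is conjugate: posterior is Pareto(max(x_m, max xᵢ), k + n).
Sample maximum = 83.6; prior scale x_m = 48.00 → posterior scale = max = 83.60.
Posterior shape = 1.54 + 9 = 10.54.
Posterior shape k = 10.54.

10.54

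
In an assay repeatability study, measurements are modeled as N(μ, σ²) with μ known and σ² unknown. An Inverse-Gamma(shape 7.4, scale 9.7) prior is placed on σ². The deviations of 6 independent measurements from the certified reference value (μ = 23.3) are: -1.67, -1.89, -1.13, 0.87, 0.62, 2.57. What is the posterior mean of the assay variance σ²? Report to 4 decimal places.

1.8502

With known mean μ and an Inverse-Gamma(α, β) prior on σ², the Normal likelihood is conjugate: posterior is Inv-Gamma(α + n/2, β + Σ(xᵢ−μ)²/2).
Σ(xᵢ−μ)² = (-1.67)² + (-1.89)² + (-1.13)² + (0.87)² + (0.62)² + (2.57)² = 15.3841.
Posterior: Inv-Gamma(7.4 + 6/2, 9.7 + 15.3841/2) = Inv-Gamma(10.40, 17.39205).
E[σ²|data] = β/(α−1) = 17.39205/9.40 = 1.8502.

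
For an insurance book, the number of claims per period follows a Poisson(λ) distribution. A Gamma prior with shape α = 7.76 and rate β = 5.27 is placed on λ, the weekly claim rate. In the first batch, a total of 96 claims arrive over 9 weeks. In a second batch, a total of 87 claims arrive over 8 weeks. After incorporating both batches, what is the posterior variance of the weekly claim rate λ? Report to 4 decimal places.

0.3846

With a Gamma(shape α, rate β) prior, the Poisson likelihood is conjugate: the posterior is Gamma(α + ΣXᵢ, β + n).
After batch 1: Gamma(α+S, β+n) = Gamma(7.76+96, 5.27+9) = Gamma(103.76, 14.27).
After batch 2: Gamma(α+S, β+n) = Gamma(103.76+87, 14.27+8) = Gamma(190.76, 22.27).
Var = α/β² = 190.76/22.27² = 0.3846.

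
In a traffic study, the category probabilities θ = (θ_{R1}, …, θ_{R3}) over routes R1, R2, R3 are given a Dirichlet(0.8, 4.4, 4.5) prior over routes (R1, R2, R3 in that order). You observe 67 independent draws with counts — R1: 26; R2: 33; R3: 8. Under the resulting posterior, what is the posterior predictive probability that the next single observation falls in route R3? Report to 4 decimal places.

0.1630

The Dirichlet prior is conjugate to the Multinomial likelihood: each posterior αⱼ = prior αⱼ + observed count nⱼ.
Posterior concentration: (26.8, 37.4, 12.5), total = 76.7.
P(next = R3 | data) = α_{R3}/Σα = 0.1630.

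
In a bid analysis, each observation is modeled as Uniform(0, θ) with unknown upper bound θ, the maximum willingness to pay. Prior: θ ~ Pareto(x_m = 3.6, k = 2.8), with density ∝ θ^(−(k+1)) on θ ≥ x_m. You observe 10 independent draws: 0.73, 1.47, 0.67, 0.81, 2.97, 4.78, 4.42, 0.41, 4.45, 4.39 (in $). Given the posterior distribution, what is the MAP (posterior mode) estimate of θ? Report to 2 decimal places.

4.78

A Pareto(scale x_m, shape k) prior on the upper bound θ of Uniform(0, θ) is conjugate: posterior is Pareto(max(x_m, max xᵢ), k + n).
Sample maximum = 4.78; prior scale x_m = 3.6 → posterior scale = max = 4.78.
Posterior shape = 2.8 + 10 = 12.8.
The Pareto density is decreasing on [x_m, ∞), so the mode is x_m = 4.78.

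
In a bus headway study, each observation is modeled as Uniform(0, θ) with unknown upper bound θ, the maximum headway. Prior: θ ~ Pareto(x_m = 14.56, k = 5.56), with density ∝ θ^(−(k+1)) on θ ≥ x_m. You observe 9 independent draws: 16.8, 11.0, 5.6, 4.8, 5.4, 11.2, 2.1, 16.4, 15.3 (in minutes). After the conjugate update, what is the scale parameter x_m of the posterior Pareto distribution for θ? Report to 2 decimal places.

16.80

A Pareto(scale x_m, shape k) prior on the upper bound θ of Uniform(0, θ) is conjugate: posterior is Pareto(max(x_m, max xᵢ), k + n).
Sample maximum = 16.8; prior scale x_m = 14.56 → posterior scale = max = 16.80.
Posterior shape = 5.56 + 9 = 14.56.
Posterior scale x_m = 16.80.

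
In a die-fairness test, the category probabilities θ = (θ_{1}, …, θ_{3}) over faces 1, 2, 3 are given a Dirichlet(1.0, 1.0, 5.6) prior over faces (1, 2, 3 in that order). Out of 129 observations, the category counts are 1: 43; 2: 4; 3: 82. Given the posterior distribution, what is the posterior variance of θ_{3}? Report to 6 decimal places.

0.001672

The Dirichlet prior is conjugate to the Multinomial likelihood: each posterior αⱼ = prior αⱼ + observed count nⱼ.
Posterior concentration: (44.0, 5.0, 87.6), total = 136.6.
Var[θ_j] = α_j(Σα−α_j)/((Σα)²(Σα+1)) = 87.6·49.0/(136.6²·137.6) = 0.001672.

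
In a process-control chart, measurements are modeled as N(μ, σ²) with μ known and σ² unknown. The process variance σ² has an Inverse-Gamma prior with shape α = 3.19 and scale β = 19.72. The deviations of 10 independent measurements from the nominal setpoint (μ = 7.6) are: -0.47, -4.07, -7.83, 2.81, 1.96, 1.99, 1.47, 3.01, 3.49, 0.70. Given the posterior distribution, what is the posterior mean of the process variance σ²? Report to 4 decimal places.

With known mean μ and an Inverse-Gamma(α, β) prior on σ², the Normal likelihood is conjugate: posterior is Inv-Gamma(α + n/2, β + Σ(xᵢ−μ)²/2).
Σ(xᵢ−μ)² = (-0.47)² + (-4.07)² + (-7.83)² + (2.81)² + (1.96)² + (1.99)² + (1.47)² + (3.01)² + (3.49)² + (0.70)² = 117.6836.
Posterior: Inv-Gamma(3.19 + 10/2, 19.72 + 117.6836/2) = Inv-Gamma(8.19, 78.56180).
E[σ²|data] = β/(α−1) = 78.56180/7.19 = 10.9265.

10.9265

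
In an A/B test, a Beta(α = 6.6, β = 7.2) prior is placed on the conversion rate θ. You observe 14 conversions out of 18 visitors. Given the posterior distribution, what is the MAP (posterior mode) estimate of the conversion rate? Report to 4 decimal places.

0.6577

The Beta prior is conjugate to a Binomial/Bernoulli likelihood; the update adds successes to α and failures to β.
Posterior: Beta(α+k, β+n−k) = Beta(6.6+14, 7.2+4) = Beta(20.6, 11.2).
Mode of Beta(a,b) for a,b>1 is (a−1)/(a+b−2) = 19.6/29.8 = 0.6577.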